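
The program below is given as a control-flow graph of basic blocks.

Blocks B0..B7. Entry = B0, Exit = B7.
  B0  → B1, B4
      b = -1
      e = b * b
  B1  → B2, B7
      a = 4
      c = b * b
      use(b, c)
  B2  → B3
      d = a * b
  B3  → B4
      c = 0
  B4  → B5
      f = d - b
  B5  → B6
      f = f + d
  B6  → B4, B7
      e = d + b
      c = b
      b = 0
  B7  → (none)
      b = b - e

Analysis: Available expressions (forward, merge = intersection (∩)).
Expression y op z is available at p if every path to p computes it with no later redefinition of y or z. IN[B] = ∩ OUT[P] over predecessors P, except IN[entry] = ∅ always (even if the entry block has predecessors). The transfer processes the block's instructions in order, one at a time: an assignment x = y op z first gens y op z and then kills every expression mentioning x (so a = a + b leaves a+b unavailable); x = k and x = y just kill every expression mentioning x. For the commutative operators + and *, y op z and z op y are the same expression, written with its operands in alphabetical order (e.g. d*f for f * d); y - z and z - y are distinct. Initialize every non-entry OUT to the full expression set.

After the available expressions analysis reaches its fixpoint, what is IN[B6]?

Converged values:
  B0:   IN={}   OUT={b*b}
  B1:   IN={b*b}   OUT={b*b}
  B2:   IN={b*b}   OUT={a*b, b*b}
  B3:   IN={a*b, b*b}   OUT={a*b, b*b}
  B4:   IN={}   OUT={d-b}
  B5:   IN={d-b}   OUT={d-b}
  B6:   IN={d-b}   OUT={}
  B7:   IN={}   OUT={}

Merge at B6: IN[B6] = OUT[B5] = {d-b}

Answer: {d-b}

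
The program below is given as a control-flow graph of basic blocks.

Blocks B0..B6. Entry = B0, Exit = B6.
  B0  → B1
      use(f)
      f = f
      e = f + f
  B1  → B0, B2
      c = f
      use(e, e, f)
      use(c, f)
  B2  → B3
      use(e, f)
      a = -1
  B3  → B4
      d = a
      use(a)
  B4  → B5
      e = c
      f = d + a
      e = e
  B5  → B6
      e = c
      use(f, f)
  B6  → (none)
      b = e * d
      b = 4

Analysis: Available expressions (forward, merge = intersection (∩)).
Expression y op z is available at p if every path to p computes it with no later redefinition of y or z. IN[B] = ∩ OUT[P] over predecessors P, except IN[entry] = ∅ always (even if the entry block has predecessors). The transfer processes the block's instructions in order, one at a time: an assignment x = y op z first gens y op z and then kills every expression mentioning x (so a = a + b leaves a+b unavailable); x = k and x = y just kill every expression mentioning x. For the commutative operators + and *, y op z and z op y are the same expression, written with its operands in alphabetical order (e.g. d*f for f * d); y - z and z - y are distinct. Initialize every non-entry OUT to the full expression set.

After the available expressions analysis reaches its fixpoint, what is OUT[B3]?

Answer: {f+f}

Trace:
Per-block solution:
  B0:   IN={}   OUT={f+f}
  B1:   IN={f+f}   OUT={f+f}
  B2:   IN={f+f}   OUT={f+f}
  B3:   IN={f+f}   OUT={f+f}
  B4:   IN={f+f}   OUT={a+d}
  B5:   IN={a+d}   OUT={a+d}
  B6:   IN={a+d}   OUT={a+d, d*e}

Merge at B3: IN[B3] = OUT[B2] = {f+f}
Applying B3's transfer function to that IN value gives OUT[B3] (row B3 above).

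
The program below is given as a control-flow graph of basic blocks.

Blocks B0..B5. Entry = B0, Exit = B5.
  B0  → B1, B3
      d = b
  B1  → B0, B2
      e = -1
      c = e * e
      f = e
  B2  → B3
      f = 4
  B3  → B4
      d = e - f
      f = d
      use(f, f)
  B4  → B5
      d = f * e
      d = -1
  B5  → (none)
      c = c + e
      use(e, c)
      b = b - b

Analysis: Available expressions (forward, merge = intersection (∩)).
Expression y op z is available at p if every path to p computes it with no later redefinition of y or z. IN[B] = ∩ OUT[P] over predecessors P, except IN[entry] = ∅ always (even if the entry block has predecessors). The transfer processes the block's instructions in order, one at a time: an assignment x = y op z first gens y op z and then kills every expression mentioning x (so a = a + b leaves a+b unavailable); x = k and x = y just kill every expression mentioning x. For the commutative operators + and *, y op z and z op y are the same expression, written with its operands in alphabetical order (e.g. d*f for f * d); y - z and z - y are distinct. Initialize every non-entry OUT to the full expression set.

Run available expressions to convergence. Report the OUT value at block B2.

Per-block solution:
  B0:   IN={}   OUT={}
  B1:   IN={}   OUT={e*e}
  B2:   IN={e*e}   OUT={e*e}
  B3:   IN={}   OUT={}
  B4:   IN={}   OUT={e*f}
  B5:   IN={e*f}   OUT={e*f}

Merge at B2: IN[B2] = OUT[B1] = {e*e}
Applying B2's transfer function to that IN value gives OUT[B2] (row B2 above).

Answer: {e*e}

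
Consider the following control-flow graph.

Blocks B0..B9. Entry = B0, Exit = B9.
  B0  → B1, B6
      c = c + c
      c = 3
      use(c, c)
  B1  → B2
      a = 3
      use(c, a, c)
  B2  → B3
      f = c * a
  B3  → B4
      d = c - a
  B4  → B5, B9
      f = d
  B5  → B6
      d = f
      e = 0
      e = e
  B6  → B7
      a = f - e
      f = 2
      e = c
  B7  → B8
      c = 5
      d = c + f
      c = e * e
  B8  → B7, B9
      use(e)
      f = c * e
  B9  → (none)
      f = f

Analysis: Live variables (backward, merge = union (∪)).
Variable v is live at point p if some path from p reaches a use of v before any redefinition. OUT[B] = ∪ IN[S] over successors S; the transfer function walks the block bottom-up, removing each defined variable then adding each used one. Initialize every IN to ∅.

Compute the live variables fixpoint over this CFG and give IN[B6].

Fixpoint table:
  B0: | IN={c, e, f} | OUT={c, e, f}
  B1: | IN={c} | OUT={a, c}
  B2: | IN={a, c} | OUT={a, c}
  B3: | IN={a, c} | OUT={c, d}
  B4: | IN={c, d} | OUT={c, f}
  B5: | IN={c, f} | OUT={c, e, f}
  B6: | IN={c, e, f} | OUT={e, f}
  B7: | IN={e, f} | OUT={c, e}
  B8: | IN={c, e} | OUT={e, f}
  B9: | IN={f} | OUT={}

Merge at B6: OUT[B6] = IN[B7] = {e, f}
Applying B6's transfer function to that OUT value gives IN[B6] (row B6 above).

Answer: {c, e, f}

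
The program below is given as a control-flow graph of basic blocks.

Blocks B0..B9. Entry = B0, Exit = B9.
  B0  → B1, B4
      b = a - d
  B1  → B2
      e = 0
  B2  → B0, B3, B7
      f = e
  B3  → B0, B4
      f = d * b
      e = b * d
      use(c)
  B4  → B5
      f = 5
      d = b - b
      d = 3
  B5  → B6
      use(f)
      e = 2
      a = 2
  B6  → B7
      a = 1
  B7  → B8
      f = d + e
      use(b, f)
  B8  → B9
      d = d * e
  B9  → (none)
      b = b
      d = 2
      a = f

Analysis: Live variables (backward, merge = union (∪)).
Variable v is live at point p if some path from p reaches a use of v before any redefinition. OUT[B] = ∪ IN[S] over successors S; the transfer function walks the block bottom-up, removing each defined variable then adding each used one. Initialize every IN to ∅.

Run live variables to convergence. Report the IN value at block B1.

Answer: {a, b, c, d}

Derivation:
Fixpoint table:
  B0:   IN={a, c, d}   OUT={a, b, c, d}
  B1:   IN={a, b, c, d}   OUT={a, b, c, d, e}
  B2:   IN={a, b, c, d, e}   OUT={a, b, c, d, e}
  B3:   IN={a, b, c, d}   OUT={a, b, c, d}
  B4:   IN={b}   OUT={b, d, f}
  B5:   IN={b, d, f}   OUT={b, d, e}
  B6:   IN={b, d, e}   OUT={b, d, e}
  B7:   IN={b, d, e}   OUT={b, d, e, f}
  B8:   IN={b, d, e, f}   OUT={b, f}
  B9:   IN={b, f}   OUT={}

Merge at B1: OUT[B1] = IN[B2] = {a, b, c, d, e}
Applying B1's transfer function to that OUT value gives IN[B1] (row B1 above).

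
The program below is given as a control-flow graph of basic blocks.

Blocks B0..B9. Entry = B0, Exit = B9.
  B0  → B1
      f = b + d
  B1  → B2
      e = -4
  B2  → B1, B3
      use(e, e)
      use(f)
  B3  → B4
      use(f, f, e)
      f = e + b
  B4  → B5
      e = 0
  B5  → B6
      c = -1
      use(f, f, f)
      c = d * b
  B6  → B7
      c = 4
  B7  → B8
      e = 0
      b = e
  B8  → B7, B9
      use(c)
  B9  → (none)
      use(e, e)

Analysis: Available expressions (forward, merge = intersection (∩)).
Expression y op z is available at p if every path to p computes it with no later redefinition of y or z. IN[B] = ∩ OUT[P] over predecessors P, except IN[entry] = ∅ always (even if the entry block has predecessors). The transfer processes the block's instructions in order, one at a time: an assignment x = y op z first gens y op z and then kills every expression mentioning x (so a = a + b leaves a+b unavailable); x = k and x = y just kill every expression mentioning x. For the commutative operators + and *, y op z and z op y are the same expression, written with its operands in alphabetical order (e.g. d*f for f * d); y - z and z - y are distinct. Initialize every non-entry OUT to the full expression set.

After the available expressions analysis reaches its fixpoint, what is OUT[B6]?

Answer: {b*d, b+d}

Derivation:
Per-block solution:
  B0: | IN={} | OUT={b+d}
  B1: | IN={b+d} | OUT={b+d}
  B2: | IN={b+d} | OUT={b+d}
  B3: | IN={b+d} | OUT={b+d, b+e}
  B4: | IN={b+d, b+e} | OUT={b+d}
  B5: | IN={b+d} | OUT={b*d, b+d}
  B6: | IN={b*d, b+d} | OUT={b*d, b+d}
  B7: | IN={} | OUT={}
  B8: | IN={} | OUT={}
  B9: | IN={} | OUT={}

Merge at B6: IN[B6] = OUT[B5] = {b*d, b+d}
Applying B6's transfer function to that IN value gives OUT[B6] (row B6 above).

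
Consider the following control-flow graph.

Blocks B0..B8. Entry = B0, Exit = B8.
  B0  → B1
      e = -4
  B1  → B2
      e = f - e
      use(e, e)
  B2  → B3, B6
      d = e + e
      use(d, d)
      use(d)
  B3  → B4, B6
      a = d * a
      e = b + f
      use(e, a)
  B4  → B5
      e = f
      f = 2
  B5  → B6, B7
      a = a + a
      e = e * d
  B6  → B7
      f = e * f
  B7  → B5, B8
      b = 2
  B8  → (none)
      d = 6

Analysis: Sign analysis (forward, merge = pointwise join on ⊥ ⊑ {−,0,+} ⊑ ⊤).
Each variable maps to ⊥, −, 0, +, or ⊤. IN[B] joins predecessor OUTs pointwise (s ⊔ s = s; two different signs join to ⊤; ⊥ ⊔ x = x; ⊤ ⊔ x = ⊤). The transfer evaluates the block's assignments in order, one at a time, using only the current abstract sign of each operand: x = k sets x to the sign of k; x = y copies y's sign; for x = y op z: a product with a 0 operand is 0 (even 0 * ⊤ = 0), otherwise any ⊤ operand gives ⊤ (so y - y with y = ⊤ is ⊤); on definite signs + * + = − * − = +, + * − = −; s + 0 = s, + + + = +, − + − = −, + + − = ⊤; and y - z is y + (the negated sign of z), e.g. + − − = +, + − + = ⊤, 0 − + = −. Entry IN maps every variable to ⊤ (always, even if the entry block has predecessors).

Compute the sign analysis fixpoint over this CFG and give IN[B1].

Answer: {a: ⊤, b: ⊤, c: ⊤, d: ⊤, e: -, f: ⊤}

Derivation:
Per-block solution:
  B0: | IN=(all ⊤) | OUT={e:-; rest ⊤}
  B1: | IN={e:-; rest ⊤} | OUT=(all ⊤)
  B2: | IN=(all ⊤) | OUT=(all ⊤)
  B3: | IN=(all ⊤) | OUT=(all ⊤)
  B4: | IN=(all ⊤) | OUT={f:+; rest ⊤}
  B5: | IN=(all ⊤) | OUT=(all ⊤)
  B6: | IN=(all ⊤) | OUT=(all ⊤)
  B7: | IN=(all ⊤) | OUT={b:+; rest ⊤}
  B8: | IN={b:+; rest ⊤} | OUT={b:+, d:+; rest ⊤}

Merge at B1: IN[B1] = OUT[B0] = {a: ⊤, b: ⊤, c: ⊤, d: ⊤, e: -, f: ⊤}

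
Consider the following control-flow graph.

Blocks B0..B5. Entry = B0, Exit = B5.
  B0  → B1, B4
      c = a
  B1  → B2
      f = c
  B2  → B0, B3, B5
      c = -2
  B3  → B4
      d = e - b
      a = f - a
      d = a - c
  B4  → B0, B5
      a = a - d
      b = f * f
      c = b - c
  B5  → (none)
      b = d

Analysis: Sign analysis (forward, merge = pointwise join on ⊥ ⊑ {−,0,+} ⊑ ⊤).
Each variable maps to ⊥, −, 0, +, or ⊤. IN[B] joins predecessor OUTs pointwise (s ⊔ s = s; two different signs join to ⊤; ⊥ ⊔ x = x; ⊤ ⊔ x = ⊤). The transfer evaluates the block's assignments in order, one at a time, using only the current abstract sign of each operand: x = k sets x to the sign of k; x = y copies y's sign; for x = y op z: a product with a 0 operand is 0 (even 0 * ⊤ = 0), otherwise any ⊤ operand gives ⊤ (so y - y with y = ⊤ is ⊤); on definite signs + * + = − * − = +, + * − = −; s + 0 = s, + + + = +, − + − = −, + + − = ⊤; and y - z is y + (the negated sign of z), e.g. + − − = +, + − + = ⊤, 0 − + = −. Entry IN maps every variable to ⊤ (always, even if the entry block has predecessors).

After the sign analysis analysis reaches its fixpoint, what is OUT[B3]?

Per-block solution:
  B0:   IN=(all ⊤)   OUT=(all ⊤)
  B1:   IN=(all ⊤)   OUT=(all ⊤)
  B2:   IN=(all ⊤)   OUT={c:-; rest ⊤}
  B3:   IN={c:-; rest ⊤}   OUT={c:-; rest ⊤}
  B4:   IN=(all ⊤)   OUT=(all ⊤)
  B5:   IN=(all ⊤)   OUT=(all ⊤)

Merge at B3: IN[B3] = OUT[B2] = {a: ⊤, b: ⊤, c: -, d: ⊤, e: ⊤, f: ⊤}
Applying B3's transfer function to that IN value gives OUT[B3] (row B3 above).

Answer: {a: ⊤, b: ⊤, c: -, d: ⊤, e: ⊤, f: ⊤}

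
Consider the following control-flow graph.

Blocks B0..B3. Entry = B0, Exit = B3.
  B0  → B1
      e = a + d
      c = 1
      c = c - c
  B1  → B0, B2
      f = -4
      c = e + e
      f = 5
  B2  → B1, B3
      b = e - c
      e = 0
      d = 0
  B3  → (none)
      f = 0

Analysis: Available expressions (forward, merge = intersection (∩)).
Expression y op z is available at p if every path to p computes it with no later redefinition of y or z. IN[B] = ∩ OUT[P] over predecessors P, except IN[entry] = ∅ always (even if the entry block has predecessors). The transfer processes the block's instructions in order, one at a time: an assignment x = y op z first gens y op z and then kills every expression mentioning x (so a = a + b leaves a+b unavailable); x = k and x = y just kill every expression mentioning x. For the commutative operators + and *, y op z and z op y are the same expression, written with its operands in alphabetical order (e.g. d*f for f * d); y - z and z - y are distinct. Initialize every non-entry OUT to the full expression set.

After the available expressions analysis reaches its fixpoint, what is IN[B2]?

Answer: {e+e}

Trace:
Fixpoint table:
  B0:  IN={}  OUT={a+d}
  B1:  IN={}  OUT={e+e}
  B2:  IN={e+e}  OUT={}
  B3:  IN={}  OUT={}

Merge at B2: IN[B2] = OUT[B1] = {e+e}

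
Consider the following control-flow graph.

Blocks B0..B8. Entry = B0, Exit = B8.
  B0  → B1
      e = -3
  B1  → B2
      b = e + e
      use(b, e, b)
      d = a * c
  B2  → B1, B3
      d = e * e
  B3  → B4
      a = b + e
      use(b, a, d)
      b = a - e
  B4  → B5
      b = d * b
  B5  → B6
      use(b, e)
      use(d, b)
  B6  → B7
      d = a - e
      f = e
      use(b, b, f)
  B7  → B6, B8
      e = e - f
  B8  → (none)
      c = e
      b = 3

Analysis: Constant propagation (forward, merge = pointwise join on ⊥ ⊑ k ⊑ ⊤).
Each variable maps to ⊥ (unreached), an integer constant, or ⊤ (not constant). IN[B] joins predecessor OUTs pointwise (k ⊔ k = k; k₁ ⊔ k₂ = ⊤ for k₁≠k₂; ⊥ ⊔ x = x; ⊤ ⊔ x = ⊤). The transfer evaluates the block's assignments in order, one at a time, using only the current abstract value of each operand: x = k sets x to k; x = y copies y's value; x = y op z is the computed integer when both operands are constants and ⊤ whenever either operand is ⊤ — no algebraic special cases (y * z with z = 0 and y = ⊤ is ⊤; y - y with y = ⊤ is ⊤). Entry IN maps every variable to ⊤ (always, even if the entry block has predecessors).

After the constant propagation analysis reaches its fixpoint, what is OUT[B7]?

Per-block solution:
  B0:  IN=(all ⊤)  OUT={e:-3; rest ⊤}
  B1:  IN={e:-3; rest ⊤}  OUT={b:-6, e:-3; rest ⊤}
  B2:  IN={b:-6, e:-3; rest ⊤}  OUT={b:-6, d:9, e:-3; rest ⊤}
  B3:  IN={b:-6, d:9, e:-3; rest ⊤}  OUT={a:-9, b:-6, d:9, e:-3; rest ⊤}
  B4:  IN={a:-9, b:-6, d:9, e:-3; rest ⊤}  OUT={a:-9, b:-54, d:9, e:-3; rest ⊤}
  B5:  IN={a:-9, b:-54, d:9, e:-3; rest ⊤}  OUT={a:-9, b:-54, d:9, e:-3; rest ⊤}
  B6:  IN={a:-9, b:-54; rest ⊤}  OUT={a:-9, b:-54; rest ⊤}
  B7:  IN={a:-9, b:-54; rest ⊤}  OUT={a:-9, b:-54; rest ⊤}
  B8:  IN={a:-9, b:-54; rest ⊤}  OUT={a:-9, b:3; rest ⊤}

Merge at B7: IN[B7] = OUT[B6] = {a: -9, b: -54, c: ⊤, d: ⊤, e: ⊤, f: ⊤}
Applying B7's transfer function to that IN value gives OUT[B7] (row B7 above).

Answer: {a: -9, b: -54, c: ⊤, d: ⊤, e: ⊤, f: ⊤}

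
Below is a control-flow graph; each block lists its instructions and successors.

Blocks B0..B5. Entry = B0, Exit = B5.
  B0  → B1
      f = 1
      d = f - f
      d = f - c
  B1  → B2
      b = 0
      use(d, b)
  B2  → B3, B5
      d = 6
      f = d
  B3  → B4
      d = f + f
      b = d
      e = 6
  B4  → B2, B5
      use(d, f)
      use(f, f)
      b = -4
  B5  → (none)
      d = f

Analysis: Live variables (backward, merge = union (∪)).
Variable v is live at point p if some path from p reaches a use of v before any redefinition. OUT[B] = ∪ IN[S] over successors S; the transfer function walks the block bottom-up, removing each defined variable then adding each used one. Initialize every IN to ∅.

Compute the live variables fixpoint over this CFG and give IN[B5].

Answer: {f}

Working:
Per-block solution:
  B0:   IN={c}   OUT={d}
  B1:   IN={d}   OUT={}
  B2:   IN={}   OUT={f}
  B3:   IN={f}   OUT={d, f}
  B4:   IN={d, f}   OUT={f}
  B5:   IN={f}   OUT={}

B5 is the boundary node: OUT[B5] = {}
Applying B5's transfer function to that OUT value gives IN[B5] (row B5 above).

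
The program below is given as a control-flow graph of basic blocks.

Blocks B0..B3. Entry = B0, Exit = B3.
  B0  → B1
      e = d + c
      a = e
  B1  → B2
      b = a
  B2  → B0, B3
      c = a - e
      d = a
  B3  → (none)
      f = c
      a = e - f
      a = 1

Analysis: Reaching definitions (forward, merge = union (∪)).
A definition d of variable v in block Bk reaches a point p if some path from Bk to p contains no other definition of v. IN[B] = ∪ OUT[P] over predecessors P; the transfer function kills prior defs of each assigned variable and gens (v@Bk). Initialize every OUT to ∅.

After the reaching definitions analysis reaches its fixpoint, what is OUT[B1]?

Converged values:
  B0:  IN={a@B0, b@B1, c@B2, d@B2, e@B0}  OUT={a@B0, b@B1, c@B2, d@B2, e@B0}
  B1:  IN={a@B0, b@B1, c@B2, d@B2, e@B0}  OUT={a@B0, b@B1, c@B2, d@B2, e@B0}
  B2:  IN={a@B0, b@B1, c@B2, d@B2, e@B0}  OUT={a@B0, b@B1, c@B2, d@B2, e@B0}
  B3:  IN={a@B0, b@B1, c@B2, d@B2, e@B0}  OUT={a@B3, b@B1, c@B2, d@B2, e@B0, f@B3}

Merge at B1: IN[B1] = OUT[B0] = {a@B0, b@B1, c@B2, d@B2, e@B0}
Applying B1's transfer function to that IN value gives OUT[B1] (row B1 above).

Answer: {a@B0, b@B1, c@B2, d@B2, e@B0}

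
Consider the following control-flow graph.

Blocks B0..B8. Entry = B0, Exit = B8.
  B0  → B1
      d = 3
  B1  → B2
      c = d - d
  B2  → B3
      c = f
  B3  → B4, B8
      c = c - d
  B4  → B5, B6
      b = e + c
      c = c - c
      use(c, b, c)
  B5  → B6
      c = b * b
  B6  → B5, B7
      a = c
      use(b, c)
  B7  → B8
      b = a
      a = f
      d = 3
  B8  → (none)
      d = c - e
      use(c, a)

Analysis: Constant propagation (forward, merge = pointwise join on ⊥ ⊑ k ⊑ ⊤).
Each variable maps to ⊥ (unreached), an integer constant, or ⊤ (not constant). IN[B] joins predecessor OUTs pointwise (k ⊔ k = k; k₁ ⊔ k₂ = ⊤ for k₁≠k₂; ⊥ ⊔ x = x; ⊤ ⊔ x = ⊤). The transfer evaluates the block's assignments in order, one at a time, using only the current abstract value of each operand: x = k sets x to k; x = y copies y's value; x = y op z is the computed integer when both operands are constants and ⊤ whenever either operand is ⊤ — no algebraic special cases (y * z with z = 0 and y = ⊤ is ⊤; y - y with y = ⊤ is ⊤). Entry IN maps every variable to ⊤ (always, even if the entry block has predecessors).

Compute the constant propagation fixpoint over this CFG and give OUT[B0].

Answer: {a: ⊤, b: ⊤, c: ⊤, d: 3, e: ⊤, f: ⊤}

Trace:
Converged values:
  B0:  IN=(all ⊤)  OUT={d:3; rest ⊤}
  B1:  IN={d:3; rest ⊤}  OUT={c:0, d:3; rest ⊤}
  B2:  IN={c:0, d:3; rest ⊤}  OUT={d:3; rest ⊤}
  B3:  IN={d:3; rest ⊤}  OUT={d:3; rest ⊤}
  B4:  IN={d:3; rest ⊤}  OUT={d:3; rest ⊤}
  B5:  IN={d:3; rest ⊤}  OUT={d:3; rest ⊤}
  B6:  IN={d:3; rest ⊤}  OUT={d:3; rest ⊤}
  B7:  IN={d:3; rest ⊤}  OUT={d:3; rest ⊤}
  B8:  IN={d:3; rest ⊤}  OUT=(all ⊤)

B0 is the boundary node: IN[B0] = {a: ⊤, b: ⊤, c: ⊤, d: ⊤, e: ⊤, f: ⊤}
Applying B0's transfer function to that IN value gives OUT[B0] (row B0 above).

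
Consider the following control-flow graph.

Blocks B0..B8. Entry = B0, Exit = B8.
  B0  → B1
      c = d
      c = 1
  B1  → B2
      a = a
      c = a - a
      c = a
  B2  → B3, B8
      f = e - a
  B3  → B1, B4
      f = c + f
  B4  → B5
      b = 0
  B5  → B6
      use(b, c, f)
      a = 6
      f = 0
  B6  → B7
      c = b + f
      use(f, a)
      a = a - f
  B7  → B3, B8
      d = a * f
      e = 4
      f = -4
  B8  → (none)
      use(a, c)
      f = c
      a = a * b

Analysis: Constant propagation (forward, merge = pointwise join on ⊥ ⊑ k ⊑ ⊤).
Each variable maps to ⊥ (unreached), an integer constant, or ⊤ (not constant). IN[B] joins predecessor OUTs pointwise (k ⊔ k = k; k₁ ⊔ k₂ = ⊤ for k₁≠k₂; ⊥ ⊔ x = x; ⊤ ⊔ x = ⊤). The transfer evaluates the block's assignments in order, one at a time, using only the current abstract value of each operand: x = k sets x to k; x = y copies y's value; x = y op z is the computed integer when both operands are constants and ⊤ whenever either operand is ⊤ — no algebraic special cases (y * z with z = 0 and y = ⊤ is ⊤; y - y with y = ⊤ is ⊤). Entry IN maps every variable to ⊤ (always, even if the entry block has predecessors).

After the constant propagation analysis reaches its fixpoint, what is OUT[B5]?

Answer: {a: 6, b: 0, c: ⊤, d: ⊤, e: ⊤, f: 0}

Trace:
Fixpoint table:
  B0:   IN=(all ⊤)   OUT={c:1; rest ⊤}
  B1:   IN=(all ⊤)   OUT=(all ⊤)
  B2:   IN=(all ⊤)   OUT=(all ⊤)
  B3:   IN=(all ⊤)   OUT=(all ⊤)
  B4:   IN=(all ⊤)   OUT={b:0; rest ⊤}
  B5:   IN={b:0; rest ⊤}   OUT={a:6, b:0, f:0; rest ⊤}
  B6:   IN={a:6, b:0, f:0; rest ⊤}   OUT={a:6, b:0, c:0, f:0; rest ⊤}
  B7:   IN={a:6, b:0, c:0, f:0; rest ⊤}   OUT={a:6, b:0, c:0, d:0, e:4, f:-4; rest ⊤}
  B8:   IN=(all ⊤)   OUT=(all ⊤)

Merge at B5: IN[B5] = OUT[B4] = {a: ⊤, b: 0, c: ⊤, d: ⊤, e: ⊤, f: ⊤}
Applying B5's transfer function to that IN value gives OUT[B5] (row B5 above).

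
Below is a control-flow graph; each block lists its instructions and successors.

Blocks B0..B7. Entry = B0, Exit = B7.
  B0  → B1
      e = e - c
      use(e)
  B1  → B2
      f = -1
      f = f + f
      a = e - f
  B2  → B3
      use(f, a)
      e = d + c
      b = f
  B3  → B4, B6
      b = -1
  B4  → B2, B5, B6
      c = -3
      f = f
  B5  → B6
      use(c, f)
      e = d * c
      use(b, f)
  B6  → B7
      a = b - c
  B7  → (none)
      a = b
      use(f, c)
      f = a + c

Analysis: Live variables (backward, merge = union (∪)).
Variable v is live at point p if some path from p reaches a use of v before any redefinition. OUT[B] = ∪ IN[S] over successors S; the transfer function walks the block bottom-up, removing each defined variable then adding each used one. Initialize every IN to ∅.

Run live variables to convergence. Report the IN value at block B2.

Answer: {a, c, d, f}

Working:
Per-block solution:
  B0: | IN={c, d, e} | OUT={c, d, e}
  B1: | IN={c, d, e} | OUT={a, c, d, f}
  B2: | IN={a, c, d, f} | OUT={a, c, d, f}
  B3: | IN={a, c, d, f} | OUT={a, b, c, d, f}
  B4: | IN={a, b, d, f} | OUT={a, b, c, d, f}
  B5: | IN={b, c, d, f} | OUT={b, c, f}
  B6: | IN={b, c, f} | OUT={b, c, f}
  B7: | IN={b, c, f} | OUT={}

Merge at B2: OUT[B2] = IN[B3] = {a, c, d, f}
Applying B2's transfer function to that OUT value gives IN[B2] (row B2 above).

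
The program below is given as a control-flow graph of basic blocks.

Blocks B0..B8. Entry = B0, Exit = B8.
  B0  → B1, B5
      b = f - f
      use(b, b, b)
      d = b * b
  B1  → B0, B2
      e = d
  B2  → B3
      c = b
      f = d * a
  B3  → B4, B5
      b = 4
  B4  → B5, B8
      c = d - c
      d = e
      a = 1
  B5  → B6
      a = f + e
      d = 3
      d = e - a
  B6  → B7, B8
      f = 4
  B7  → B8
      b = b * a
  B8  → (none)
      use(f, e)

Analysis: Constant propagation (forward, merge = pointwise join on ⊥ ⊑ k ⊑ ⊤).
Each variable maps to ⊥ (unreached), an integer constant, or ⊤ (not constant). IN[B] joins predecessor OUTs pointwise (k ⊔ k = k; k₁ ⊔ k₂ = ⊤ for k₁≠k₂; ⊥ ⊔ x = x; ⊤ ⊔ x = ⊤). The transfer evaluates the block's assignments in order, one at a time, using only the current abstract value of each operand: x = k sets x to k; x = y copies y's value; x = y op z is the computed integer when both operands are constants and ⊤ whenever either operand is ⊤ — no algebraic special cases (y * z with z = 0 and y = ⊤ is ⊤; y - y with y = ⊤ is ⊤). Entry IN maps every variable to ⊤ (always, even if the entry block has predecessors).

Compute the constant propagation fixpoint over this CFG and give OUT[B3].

Answer: {a: ⊤, b: 4, c: ⊤, d: ⊤, e: ⊤, f: ⊤}

Trace:
Per-block solution:
  B0: | IN=(all ⊤) | OUT=(all ⊤)
  B1: | IN=(all ⊤) | OUT=(all ⊤)
  B2: | IN=(all ⊤) | OUT=(all ⊤)
  B3: | IN=(all ⊤) | OUT={b:4; rest ⊤}
  B4: | IN={b:4; rest ⊤} | OUT={a:1, b:4; rest ⊤}
  B5: | IN=(all ⊤) | OUT=(all ⊤)
  B6: | IN=(all ⊤) | OUT={f:4; rest ⊤}
  B7: | IN={f:4; rest ⊤} | OUT={f:4; rest ⊤}
  B8: | IN=(all ⊤) | OUT=(all ⊤)

Merge at B3: IN[B3] = OUT[B2] = {a: ⊤, b: ⊤, c: ⊤, d: ⊤, e: ⊤, f: ⊤}
Applying B3's transfer function to that IN value gives OUT[B3] (row B3 above).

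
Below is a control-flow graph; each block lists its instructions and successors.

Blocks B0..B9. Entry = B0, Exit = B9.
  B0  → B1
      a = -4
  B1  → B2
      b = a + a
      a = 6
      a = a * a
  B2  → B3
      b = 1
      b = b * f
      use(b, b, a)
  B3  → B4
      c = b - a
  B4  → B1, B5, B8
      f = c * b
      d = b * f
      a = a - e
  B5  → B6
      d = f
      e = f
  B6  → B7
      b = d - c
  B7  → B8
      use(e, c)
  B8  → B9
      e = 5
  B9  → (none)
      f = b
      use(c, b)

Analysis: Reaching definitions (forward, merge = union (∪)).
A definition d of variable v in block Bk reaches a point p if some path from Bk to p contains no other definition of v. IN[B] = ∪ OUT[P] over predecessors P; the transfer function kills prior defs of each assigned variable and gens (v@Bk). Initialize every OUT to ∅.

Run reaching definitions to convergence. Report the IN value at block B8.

Fixpoint table:
  B0: | IN={} | OUT={a@B0}
  B1: | IN={a@B0, a@B4, b@B2, c@B3, d@B4, f@B4} | OUT={a@B1, b@B1, c@B3, d@B4, f@B4}
  B2: | IN={a@B1, b@B1, c@B3, d@B4, f@B4} | OUT={a@B1, b@B2, c@B3, d@B4, f@B4}
  B3: | IN={a@B1, b@B2, c@B3, d@B4, f@B4} | OUT={a@B1, b@B2, c@B3, d@B4, f@B4}
  B4: | IN={a@B1, b@B2, c@B3, d@B4, f@B4} | OUT={a@B4, b@B2, c@B3, d@B4, f@B4}
  B5: | IN={a@B4, b@B2, c@B3, d@B4, f@B4} | OUT={a@B4, b@B2, c@B3, d@B5, e@B5, f@B4}
  B6: | IN={a@B4, b@B2, c@B3, d@B5, e@B5, f@B4} | OUT={a@B4, b@B6, c@B3, d@B5, e@B5, f@B4}
  B7: | IN={a@B4, b@B6, c@B3, d@B5, e@B5, f@B4} | OUT={a@B4, b@B6, c@B3, d@B5, e@B5, f@B4}
  B8: | IN={a@B4, b@B2, b@B6, c@B3, d@B4, d@B5, e@B5, f@B4} | OUT={a@B4, b@B2, b@B6, c@B3, d@B4, d@B5, e@B8, f@B4}
  B9: | IN={a@B4, b@B2, b@B6, c@B3, d@B4, d@B5, e@B8, f@B4} | OUT={a@B4, b@B2, b@B6, c@B3, d@B4, d@B5, e@B8, f@B9}

Merge at B8: IN[B8] = OUT[B4] ⊔ OUT[B7] = {a@B4, b@B2, b@B6, c@B3, d@B4, d@B5, e@B5, f@B4}

Answer: {a@B4, b@B2, b@B6, c@B3, d@B4, d@B5, e@B5, f@B4}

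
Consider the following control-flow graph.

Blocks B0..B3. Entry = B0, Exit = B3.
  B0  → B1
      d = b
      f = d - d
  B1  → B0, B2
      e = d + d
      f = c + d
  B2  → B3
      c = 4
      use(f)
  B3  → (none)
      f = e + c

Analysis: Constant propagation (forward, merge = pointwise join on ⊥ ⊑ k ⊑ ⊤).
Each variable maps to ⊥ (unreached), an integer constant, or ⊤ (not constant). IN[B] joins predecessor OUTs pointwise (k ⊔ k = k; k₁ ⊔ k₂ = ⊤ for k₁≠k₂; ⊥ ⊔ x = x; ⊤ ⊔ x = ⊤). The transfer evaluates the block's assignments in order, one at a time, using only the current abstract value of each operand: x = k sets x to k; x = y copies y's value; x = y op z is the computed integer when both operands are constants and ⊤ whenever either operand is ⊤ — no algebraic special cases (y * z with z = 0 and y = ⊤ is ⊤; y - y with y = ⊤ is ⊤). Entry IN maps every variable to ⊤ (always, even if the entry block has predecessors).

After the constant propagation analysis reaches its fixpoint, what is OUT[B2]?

Fixpoint table:
  B0:  IN=(all ⊤)  OUT=(all ⊤)
  B1:  IN=(all ⊤)  OUT=(all ⊤)
  B2:  IN=(all ⊤)  OUT={c:4; rest ⊤}
  B3:  IN={c:4; rest ⊤}  OUT={c:4; rest ⊤}

Merge at B2: IN[B2] = OUT[B1] = {a: ⊤, b: ⊤, c: ⊤, d: ⊤, e: ⊤, f: ⊤}
Applying B2's transfer function to that IN value gives OUT[B2] (row B2 above).

Answer: {a: ⊤, b: ⊤, c: 4, d: ⊤, e: ⊤, f: ⊤}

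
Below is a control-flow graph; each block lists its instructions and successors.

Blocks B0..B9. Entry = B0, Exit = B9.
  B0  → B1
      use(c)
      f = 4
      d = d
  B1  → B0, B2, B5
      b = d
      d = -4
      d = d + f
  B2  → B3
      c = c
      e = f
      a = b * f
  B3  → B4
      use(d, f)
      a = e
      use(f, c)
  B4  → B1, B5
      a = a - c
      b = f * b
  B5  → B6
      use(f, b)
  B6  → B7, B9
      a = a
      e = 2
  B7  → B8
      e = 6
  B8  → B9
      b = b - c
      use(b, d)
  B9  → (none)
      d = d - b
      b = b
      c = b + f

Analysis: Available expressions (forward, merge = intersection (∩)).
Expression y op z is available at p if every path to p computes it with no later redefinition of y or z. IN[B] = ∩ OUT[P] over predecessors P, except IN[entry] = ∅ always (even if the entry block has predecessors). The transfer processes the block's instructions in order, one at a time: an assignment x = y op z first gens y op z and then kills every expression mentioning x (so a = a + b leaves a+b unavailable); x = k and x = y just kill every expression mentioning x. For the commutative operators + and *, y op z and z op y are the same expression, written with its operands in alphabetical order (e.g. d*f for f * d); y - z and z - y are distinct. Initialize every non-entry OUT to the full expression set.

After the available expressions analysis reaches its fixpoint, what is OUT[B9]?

Fixpoint table:
  B0:  IN={}  OUT={}
  B1:  IN={}  OUT={}
  B2:  IN={}  OUT={b*f}
  B3:  IN={b*f}  OUT={b*f}
  B4:  IN={b*f}  OUT={}
  B5:  IN={}  OUT={}
  B6:  IN={}  OUT={}
  B7:  IN={}  OUT={}
  B8:  IN={}  OUT={}
  B9:  IN={}  OUT={b+f}

Merge at B9: IN[B9] = OUT[B6] ∩ OUT[B8] = {}
Applying B9's transfer function to that IN value gives OUT[B9] (row B9 above).

Answer: {b+f}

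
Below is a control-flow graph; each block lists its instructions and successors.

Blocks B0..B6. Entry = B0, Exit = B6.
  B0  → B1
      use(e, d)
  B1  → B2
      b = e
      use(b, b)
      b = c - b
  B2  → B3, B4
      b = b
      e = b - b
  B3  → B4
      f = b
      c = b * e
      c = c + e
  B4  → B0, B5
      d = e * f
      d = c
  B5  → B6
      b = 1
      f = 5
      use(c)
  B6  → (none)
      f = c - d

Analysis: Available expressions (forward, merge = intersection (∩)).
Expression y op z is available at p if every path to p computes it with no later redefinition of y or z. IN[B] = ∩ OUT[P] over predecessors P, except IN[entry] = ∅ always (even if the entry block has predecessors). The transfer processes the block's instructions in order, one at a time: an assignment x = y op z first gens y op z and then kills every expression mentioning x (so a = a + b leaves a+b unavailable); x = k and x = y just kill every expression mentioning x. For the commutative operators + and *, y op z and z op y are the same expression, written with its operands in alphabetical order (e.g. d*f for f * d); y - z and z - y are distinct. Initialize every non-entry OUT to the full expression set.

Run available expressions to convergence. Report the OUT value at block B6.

Per-block solution:
  B0:  IN={}  OUT={}
  B1:  IN={}  OUT={}
  B2:  IN={}  OUT={b-b}
  B3:  IN={b-b}  OUT={b*e, b-b}
  B4:  IN={b-b}  OUT={b-b, e*f}
  B5:  IN={b-b, e*f}  OUT={}
  B6:  IN={}  OUT={c-d}

Merge at B6: IN[B6] = OUT[B5] = {}
Applying B6's transfer function to that IN value gives OUT[B6] (row B6 above).

Answer: {c-d}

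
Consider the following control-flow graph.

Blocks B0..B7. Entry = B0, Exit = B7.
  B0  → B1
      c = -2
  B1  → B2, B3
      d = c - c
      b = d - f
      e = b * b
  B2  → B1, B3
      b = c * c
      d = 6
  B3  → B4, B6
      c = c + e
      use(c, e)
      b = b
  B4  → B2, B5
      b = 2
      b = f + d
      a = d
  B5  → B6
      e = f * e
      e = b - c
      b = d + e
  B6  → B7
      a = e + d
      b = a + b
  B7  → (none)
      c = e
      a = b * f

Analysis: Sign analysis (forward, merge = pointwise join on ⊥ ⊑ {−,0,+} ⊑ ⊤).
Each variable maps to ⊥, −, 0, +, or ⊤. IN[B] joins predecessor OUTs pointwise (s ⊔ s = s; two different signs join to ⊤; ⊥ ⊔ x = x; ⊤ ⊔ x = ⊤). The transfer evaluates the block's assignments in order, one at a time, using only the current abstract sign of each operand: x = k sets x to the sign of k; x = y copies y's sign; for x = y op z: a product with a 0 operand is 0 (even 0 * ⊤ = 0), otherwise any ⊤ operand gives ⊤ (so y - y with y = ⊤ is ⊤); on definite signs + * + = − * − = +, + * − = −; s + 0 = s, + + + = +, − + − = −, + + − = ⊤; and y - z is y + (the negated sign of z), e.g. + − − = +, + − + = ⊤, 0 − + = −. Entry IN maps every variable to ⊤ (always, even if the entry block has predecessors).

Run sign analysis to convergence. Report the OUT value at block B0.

Converged values:
  B0:   IN=(all ⊤)   OUT={c:-; rest ⊤}
  B1:   IN=(all ⊤)   OUT=(all ⊤)
  B2:   IN=(all ⊤)   OUT={d:+; rest ⊤}
  B3:   IN=(all ⊤)   OUT=(all ⊤)
  B4:   IN=(all ⊤)   OUT=(all ⊤)
  B5:   IN=(all ⊤)   OUT=(all ⊤)
  B6:   IN=(all ⊤)   OUT=(all ⊤)
  B7:   IN=(all ⊤)   OUT=(all ⊤)

B0 is the boundary node: IN[B0] = {a: ⊤, b: ⊤, c: ⊤, d: ⊤, e: ⊤, f: ⊤}
Applying B0's transfer function to that IN value gives OUT[B0] (row B0 above).

Answer: {a: ⊤, b: ⊤, c: -, d: ⊤, e: ⊤, f: ⊤}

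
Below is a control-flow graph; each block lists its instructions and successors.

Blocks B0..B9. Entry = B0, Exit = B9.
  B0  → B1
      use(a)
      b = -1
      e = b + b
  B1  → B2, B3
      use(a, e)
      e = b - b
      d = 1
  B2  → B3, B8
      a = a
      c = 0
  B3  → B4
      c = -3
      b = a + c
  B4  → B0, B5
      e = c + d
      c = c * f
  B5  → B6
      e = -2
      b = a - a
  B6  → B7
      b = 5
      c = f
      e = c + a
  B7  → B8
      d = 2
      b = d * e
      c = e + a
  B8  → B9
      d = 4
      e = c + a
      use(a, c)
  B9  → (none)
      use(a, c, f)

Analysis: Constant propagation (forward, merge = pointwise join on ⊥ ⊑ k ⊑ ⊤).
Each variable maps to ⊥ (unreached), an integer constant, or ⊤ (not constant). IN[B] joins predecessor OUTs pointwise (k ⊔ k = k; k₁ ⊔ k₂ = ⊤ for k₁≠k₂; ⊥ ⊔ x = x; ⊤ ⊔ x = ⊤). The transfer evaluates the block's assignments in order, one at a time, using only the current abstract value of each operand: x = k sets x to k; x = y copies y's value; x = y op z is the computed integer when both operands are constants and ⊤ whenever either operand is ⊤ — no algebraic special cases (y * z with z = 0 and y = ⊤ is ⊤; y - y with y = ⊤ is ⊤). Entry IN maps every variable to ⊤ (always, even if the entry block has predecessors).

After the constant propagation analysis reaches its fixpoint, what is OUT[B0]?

Converged values:
  B0:   IN=(all ⊤)   OUT={b:-1, e:-2; rest ⊤}
  B1:   IN={b:-1, e:-2; rest ⊤}   OUT={b:-1, d:1, e:0; rest ⊤}
  B2:   IN={b:-1, d:1, e:0; rest ⊤}   OUT={b:-1, c:0, d:1, e:0; rest ⊤}
  B3:   IN={b:-1, d:1, e:0; rest ⊤}   OUT={c:-3, d:1, e:0; rest ⊤}
  B4:   IN={c:-3, d:1, e:0; rest ⊤}   OUT={d:1, e:-2; rest ⊤}
  B5:   IN={d:1, e:-2; rest ⊤}   OUT={d:1, e:-2; rest ⊤}
  B6:   IN={d:1, e:-2; rest ⊤}   OUT={b:5, d:1; rest ⊤}
  B7:   IN={b:5, d:1; rest ⊤}   OUT={d:2; rest ⊤}
  B8:   IN=(all ⊤)   OUT={d:4; rest ⊤}
  B9:   IN={d:4; rest ⊤}   OUT={d:4; rest ⊤}

Merge at B0 (entry node, so the boundary value (all ⊤) is joined with the incoming edge(s)): IN[B0] = (all ⊤) ⊔ OUT[B4] = {a: ⊤, b: ⊤, c: ⊤, d: ⊤, e: ⊤, f: ⊤}
Applying B0's transfer function to that IN value gives OUT[B0] (row B0 above).

Answer: {a: ⊤, b: -1, c: ⊤, d: ⊤, e: -2, f: ⊤}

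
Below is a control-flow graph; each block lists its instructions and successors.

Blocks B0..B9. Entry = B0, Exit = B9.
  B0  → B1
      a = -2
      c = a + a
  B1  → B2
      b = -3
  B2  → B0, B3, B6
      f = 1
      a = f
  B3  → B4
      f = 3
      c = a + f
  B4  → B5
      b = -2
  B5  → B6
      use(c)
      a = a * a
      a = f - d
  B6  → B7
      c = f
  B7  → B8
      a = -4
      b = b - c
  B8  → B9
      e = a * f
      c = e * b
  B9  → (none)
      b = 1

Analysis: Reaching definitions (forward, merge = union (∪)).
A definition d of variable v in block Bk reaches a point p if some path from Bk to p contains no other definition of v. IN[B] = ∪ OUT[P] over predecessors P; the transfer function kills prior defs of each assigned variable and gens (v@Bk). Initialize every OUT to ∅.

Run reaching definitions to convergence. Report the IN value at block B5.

Converged values:
  B0: | IN={a@B2, b@B1, c@B0, f@B2} | OUT={a@B0, b@B1, c@B0, f@B2}
  B1: | IN={a@B0, b@B1, c@B0, f@B2} | OUT={a@B0, b@B1, c@B0, f@B2}
  B2: | IN={a@B0, b@B1, c@B0, f@B2} | OUT={a@B2, b@B1, c@B0, f@B2}
  B3: | IN={a@B2, b@B1, c@B0, f@B2} | OUT={a@B2, b@B1, c@B3, f@B3}
  B4: | IN={a@B2, b@B1, c@B3, f@B3} | OUT={a@B2, b@B4, c@B3, f@B3}
  B5: | IN={a@B2, b@B4, c@B3, f@B3} | OUT={a@B5, b@B4, c@B3, f@B3}
  B6: | IN={a@B2, a@B5, b@B1, b@B4, c@B0, c@B3, f@B2, f@B3} | OUT={a@B2, a@B5, b@B1, b@B4, c@B6, f@B2, f@B3}
  B7: | IN={a@B2, a@B5, b@B1, b@B4, c@B6, f@B2, f@B3} | OUT={a@B7, b@B7, c@B6, f@B2, f@B3}
  B8: | IN={a@B7, b@B7, c@B6, f@B2, f@B3} | OUT={a@B7, b@B7, c@B8, e@B8, f@B2, f@B3}
  B9: | IN={a@B7, b@B7, c@B8, e@B8, f@B2, f@B3} | OUT={a@B7, b@B9, c@B8, e@B8, f@B2, f@B3}

Merge at B5: IN[B5] = OUT[B4] = {a@B2, b@B4, c@B3, f@B3}

Answer: {a@B2, b@B4, c@B3, f@B3}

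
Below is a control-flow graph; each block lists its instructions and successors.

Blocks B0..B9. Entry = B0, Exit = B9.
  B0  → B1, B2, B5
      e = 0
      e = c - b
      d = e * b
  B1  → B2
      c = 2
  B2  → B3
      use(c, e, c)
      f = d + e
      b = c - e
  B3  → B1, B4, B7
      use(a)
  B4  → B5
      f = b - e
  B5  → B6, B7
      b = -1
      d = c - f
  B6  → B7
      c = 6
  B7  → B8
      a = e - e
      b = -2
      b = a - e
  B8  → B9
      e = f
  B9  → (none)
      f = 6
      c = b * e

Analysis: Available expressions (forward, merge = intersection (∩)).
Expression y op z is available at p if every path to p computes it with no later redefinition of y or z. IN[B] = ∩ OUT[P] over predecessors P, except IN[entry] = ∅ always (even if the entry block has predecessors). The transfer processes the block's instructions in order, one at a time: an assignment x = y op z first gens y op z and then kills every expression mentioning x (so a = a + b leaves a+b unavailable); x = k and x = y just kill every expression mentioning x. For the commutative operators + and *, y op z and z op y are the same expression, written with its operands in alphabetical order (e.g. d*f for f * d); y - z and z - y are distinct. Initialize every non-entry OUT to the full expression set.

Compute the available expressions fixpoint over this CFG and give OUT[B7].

Answer: {a-e, e-e}

Derivation:
Fixpoint table:
  B0: | IN={} | OUT={b*e, c-b}
  B1: | IN={} | OUT={}
  B2: | IN={} | OUT={c-e, d+e}
  B3: | IN={c-e, d+e} | OUT={c-e, d+e}
  B4: | IN={c-e, d+e} | OUT={b-e, c-e, d+e}
  B5: | IN={} | OUT={c-f}
  B6: | IN={c-f} | OUT={}
  B7: | IN={} | OUT={a-e, e-e}
  B8: | IN={a-e, e-e} | OUT={}
  B9: | IN={} | OUT={b*e}

Merge at B7: IN[B7] = OUT[B3] ∩ OUT[B5] ∩ OUT[B6] = {}
Applying B7's transfer function to that IN value gives OUT[B7] (row B7 above).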